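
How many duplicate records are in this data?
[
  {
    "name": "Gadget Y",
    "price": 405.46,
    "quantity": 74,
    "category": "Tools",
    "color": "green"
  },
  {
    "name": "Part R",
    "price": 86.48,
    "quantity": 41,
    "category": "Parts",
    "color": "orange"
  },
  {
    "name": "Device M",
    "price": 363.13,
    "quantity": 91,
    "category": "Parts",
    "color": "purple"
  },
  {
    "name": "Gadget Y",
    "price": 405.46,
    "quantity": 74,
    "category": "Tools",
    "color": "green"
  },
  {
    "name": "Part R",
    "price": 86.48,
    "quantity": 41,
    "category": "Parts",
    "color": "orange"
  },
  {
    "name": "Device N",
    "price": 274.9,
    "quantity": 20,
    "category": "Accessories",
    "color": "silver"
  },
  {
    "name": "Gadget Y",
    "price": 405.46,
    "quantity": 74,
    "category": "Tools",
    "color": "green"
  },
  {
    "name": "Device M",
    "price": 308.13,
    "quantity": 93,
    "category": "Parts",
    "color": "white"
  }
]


Checking 8 records for duplicates:

  Row 1: Gadget Y ($405.46, qty 74)
  Row 2: Part R ($86.48, qty 41)
  Row 3: Device M ($363.13, qty 91)
  Row 4: Gadget Y ($405.46, qty 74) <-- DUPLICATE
  Row 5: Part R ($86.48, qty 41) <-- DUPLICATE
  Row 6: Device N ($274.9, qty 20)
  Row 7: Gadget Y ($405.46, qty 74) <-- DUPLICATE
  Row 8: Device M ($308.13, qty 93)

Duplicates found: 3
Unique records: 5

3 duplicates, 5 unique


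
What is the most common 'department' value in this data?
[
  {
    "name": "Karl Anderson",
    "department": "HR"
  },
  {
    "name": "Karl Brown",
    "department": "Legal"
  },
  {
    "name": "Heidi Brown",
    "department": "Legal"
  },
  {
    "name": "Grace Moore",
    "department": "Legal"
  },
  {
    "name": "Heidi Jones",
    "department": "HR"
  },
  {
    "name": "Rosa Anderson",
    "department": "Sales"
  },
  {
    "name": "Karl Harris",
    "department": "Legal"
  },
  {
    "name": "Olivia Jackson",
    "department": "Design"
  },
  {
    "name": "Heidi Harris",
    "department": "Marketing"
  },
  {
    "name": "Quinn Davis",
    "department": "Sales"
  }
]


Counting 'department' values across 10 records:

  Legal: 4 ####
  HR: 2 ##
  Sales: 2 ##
  Design: 1 #
  Marketing: 1 #

Most common: Legal (4 times)

Legal (4 times)


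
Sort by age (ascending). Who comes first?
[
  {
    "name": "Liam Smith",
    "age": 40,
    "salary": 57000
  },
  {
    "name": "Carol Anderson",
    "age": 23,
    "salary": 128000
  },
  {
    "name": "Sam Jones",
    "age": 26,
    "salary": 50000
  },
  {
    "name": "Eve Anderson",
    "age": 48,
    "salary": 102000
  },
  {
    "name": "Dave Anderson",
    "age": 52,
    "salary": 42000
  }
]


Sort by: age (ascending)

Sorted order:
  1. Carol Anderson (age = 23)
  2. Sam Jones (age = 26)
  3. Liam Smith (age = 40)
  4. Eve Anderson (age = 48)
  5. Dave Anderson (age = 52)

First: Carol Anderson

Carol Anderson


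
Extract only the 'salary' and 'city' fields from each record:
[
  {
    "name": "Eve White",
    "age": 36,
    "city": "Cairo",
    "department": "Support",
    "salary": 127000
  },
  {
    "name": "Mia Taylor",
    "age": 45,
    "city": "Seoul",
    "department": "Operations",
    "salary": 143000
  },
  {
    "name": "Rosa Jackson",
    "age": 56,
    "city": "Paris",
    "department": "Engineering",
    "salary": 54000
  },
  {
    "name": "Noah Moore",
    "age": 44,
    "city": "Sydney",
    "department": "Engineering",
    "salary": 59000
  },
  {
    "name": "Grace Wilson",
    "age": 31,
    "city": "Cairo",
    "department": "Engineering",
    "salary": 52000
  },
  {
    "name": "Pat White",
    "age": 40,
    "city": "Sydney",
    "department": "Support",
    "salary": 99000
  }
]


Original: 6 records with fields: name, age, city, department, salary
Keep: ['salary', 'city']
Drop: ['name', 'age', 'department']
Result: 6 records, 2 fields each

[
  {
    "salary": 127000,
    "city": "Cairo"
  },
  {
    "salary": 143000,
    "city": "Seoul"
  },
  {
    "salary": 54000,
    "city": "Paris"
  },
  {
    "salary": 59000,
    "city": "Sydney"
  },
  {
    "salary": 52000,
    "city": "Cairo"
  },
  {
    "salary": 99000,
    "city": "Sydney"
  }
]


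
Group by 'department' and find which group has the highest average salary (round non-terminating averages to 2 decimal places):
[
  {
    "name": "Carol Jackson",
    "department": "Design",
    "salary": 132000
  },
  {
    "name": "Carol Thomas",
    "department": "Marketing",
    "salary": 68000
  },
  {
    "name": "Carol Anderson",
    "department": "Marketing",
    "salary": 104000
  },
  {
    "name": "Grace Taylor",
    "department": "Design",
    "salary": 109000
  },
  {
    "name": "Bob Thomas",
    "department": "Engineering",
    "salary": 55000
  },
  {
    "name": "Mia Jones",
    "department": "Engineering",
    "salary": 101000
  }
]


Group by: department

Groups:
  Design: 2 people, avg salary = 241000/2 = $120500
  Engineering: 2 people, avg salary = 156000/2 = $78000
  Marketing: 2 people, avg salary = 172000/2 = $86000

Highest average salary: Design ($120500)

Design ($120500)


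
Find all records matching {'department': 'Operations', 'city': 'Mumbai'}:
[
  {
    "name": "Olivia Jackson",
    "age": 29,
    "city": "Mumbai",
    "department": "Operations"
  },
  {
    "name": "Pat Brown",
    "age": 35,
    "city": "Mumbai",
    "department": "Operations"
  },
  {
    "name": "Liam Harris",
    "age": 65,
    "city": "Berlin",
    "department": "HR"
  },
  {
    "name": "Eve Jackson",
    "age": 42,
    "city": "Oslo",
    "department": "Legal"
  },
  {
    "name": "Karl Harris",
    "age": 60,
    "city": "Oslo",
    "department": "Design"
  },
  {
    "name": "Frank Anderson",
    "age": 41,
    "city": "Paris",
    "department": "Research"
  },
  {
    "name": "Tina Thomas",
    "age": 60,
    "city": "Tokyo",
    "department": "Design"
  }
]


Search criteria: {'department': 'Operations', 'city': 'Mumbai'}

Checking 7 records:
  Olivia Jackson: {department: Operations, city: Mumbai} <-- MATCH
  Pat Brown: {department: Operations, city: Mumbai} <-- MATCH
  Liam Harris: {department: HR, city: Berlin}
  Eve Jackson: {department: Legal, city: Oslo}
  Karl Harris: {department: Design, city: Oslo}
  Frank Anderson: {department: Research, city: Paris}
  Tina Thomas: {department: Design, city: Tokyo}

Matches: ["Olivia Jackson", "Pat Brown"]

["Olivia Jackson", "Pat Brown"]


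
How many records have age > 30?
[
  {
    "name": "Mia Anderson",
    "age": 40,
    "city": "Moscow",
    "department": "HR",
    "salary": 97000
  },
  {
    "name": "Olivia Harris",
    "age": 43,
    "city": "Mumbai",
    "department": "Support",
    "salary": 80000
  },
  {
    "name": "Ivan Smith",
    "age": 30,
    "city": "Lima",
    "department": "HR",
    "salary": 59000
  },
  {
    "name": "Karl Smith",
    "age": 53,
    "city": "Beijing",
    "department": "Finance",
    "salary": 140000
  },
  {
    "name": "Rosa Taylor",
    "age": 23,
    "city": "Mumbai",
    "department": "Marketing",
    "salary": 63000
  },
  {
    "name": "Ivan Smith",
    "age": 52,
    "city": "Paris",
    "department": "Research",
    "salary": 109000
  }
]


Data: 6 records
Condition: age > 30

Checking each record:
  Mia Anderson: 40 MATCH
  Olivia Harris: 43 MATCH
  Ivan Smith: 30
  Karl Smith: 53 MATCH
  Rosa Taylor: 23
  Ivan Smith: 52 MATCH

Count: 4

4


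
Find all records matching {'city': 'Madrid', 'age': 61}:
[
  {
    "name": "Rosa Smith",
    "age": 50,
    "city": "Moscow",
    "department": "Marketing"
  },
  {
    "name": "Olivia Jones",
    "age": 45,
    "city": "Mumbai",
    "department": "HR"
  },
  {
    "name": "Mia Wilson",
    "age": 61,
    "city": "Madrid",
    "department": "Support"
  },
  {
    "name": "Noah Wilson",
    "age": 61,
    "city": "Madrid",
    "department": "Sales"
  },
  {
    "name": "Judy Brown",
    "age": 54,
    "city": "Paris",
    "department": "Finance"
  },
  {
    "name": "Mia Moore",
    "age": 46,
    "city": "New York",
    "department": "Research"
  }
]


Search criteria: {'city': 'Madrid', 'age': 61}

Checking 6 records:
  Rosa Smith: {city: Moscow, age: 50}
  Olivia Jones: {city: Mumbai, age: 45}
  Mia Wilson: {city: Madrid, age: 61} <-- MATCH
  Noah Wilson: {city: Madrid, age: 61} <-- MATCH
  Judy Brown: {city: Paris, age: 54}
  Mia Moore: {city: New York, age: 46}

Matches: ["Mia Wilson", "Noah Wilson"]

["Mia Wilson", "Noah Wilson"]


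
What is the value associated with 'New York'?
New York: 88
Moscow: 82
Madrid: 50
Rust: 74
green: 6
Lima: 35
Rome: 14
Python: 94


Looking up key 'New York'
Value: 88

88


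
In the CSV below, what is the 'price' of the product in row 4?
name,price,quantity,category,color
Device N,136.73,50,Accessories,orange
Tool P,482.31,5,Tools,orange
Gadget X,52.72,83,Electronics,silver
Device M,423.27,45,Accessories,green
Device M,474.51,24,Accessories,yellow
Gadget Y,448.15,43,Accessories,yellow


Query: Row 4 ('Device M'), column 'price'
Value: 423.27

423.27


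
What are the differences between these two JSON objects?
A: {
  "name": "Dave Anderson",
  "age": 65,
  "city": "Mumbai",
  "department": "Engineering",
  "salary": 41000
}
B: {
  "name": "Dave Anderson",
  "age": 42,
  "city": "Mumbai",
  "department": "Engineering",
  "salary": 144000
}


Comparing each field (in key order):
  name: same
  age: DIFFERENT
  city: same
  department: same
  salary: DIFFERENT
Differences:
  age: 65 -> 42
  salary: 41000 -> 144000

2 field(s) changed

2 changes: age, salary


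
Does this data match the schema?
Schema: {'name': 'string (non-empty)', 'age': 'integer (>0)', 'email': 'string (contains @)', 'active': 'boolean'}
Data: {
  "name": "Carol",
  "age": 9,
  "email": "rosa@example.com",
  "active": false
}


Validating each field against schema:
  name: OK (non-empty string)
  age: OK (positive integer)
  email: OK (string with @)
  active: OK (boolean)

Result: VALID

VALID


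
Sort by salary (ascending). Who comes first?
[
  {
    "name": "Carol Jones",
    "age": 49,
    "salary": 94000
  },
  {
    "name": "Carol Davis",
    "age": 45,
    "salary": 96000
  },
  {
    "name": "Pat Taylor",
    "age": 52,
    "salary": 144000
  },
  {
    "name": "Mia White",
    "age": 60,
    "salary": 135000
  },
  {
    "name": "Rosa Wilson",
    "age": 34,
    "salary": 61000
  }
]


Sort by: salary (ascending)

Sorted order:
  1. Rosa Wilson (salary = 61000)
  2. Carol Jones (salary = 94000)
  3. Carol Davis (salary = 96000)
  4. Mia White (salary = 135000)
  5. Pat Taylor (salary = 144000)

First: Rosa Wilson

Rosa Wilson


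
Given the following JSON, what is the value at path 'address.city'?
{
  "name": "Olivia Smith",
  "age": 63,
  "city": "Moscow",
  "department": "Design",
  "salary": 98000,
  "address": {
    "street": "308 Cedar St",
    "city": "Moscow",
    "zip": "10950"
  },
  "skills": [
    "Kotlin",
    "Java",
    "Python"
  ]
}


Query: address.city
Path: address -> city
Value: Moscow

Moscow


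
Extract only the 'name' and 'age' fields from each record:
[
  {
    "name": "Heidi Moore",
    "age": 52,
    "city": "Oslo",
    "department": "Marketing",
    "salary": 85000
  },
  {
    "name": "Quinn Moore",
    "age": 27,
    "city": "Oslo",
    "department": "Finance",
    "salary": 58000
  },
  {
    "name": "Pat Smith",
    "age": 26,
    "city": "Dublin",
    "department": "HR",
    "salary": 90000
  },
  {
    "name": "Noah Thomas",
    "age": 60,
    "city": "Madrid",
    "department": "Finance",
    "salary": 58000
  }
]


Original: 4 records with fields: name, age, city, department, salary
Keep: ['name', 'age']
Drop: ['city', 'department', 'salary']
Result: 4 records, 2 fields each

[
  {
    "name": "Heidi Moore",
    "age": 52
  },
  {
    "name": "Quinn Moore",
    "age": 27
  },
  {
    "name": "Pat Smith",
    "age": 26
  },
  {
    "name": "Noah Thomas",
    "age": 60
  }
]


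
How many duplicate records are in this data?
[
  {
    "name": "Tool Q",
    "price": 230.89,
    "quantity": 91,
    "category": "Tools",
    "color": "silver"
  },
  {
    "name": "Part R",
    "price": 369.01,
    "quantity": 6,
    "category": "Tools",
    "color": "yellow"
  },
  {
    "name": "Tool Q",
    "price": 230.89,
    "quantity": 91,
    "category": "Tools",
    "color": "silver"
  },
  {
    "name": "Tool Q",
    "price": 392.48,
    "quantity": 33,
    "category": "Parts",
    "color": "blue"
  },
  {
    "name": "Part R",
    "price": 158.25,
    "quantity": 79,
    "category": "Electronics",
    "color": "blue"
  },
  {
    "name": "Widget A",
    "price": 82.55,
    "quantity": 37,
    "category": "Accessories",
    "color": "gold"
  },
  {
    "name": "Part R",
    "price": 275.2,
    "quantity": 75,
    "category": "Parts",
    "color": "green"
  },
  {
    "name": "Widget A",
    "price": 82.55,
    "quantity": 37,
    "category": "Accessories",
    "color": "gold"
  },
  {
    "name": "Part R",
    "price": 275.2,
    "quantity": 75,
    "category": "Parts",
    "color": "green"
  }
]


Checking 9 records for duplicates:

  Row 1: Tool Q ($230.89, qty 91)
  Row 2: Part R ($369.01, qty 6)
  Row 3: Tool Q ($230.89, qty 91) <-- DUPLICATE
  Row 4: Tool Q ($392.48, qty 33)
  Row 5: Part R ($158.25, qty 79)
  Row 6: Widget A ($82.55, qty 37)
  Row 7: Part R ($275.2, qty 75)
  Row 8: Widget A ($82.55, qty 37) <-- DUPLICATE
  Row 9: Part R ($275.2, qty 75) <-- DUPLICATE

Duplicates found: 3
Unique records: 6

3 duplicates, 6 unique


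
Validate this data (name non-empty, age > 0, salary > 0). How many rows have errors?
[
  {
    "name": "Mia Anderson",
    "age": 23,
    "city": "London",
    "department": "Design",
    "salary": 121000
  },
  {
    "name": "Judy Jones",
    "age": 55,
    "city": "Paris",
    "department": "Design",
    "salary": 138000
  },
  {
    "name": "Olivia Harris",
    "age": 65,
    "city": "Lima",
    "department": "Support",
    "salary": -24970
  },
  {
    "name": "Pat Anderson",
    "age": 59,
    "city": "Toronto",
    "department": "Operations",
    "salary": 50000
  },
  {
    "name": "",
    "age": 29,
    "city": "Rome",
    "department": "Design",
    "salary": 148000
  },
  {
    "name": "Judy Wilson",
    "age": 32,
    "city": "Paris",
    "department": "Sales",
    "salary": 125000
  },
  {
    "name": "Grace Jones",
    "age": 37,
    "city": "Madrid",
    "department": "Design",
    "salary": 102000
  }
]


Validating 7 records:
Rules: name non-empty, age > 0, salary > 0

  Row 1 (Mia Anderson): OK
  Row 2 (Judy Jones): OK
  Row 3 (Olivia Harris): negative salary: -24970
  Row 4 (Pat Anderson): OK
  Row 5 (???): empty name
  Row 6 (Judy Wilson): OK
  Row 7 (Grace Jones): OK

Total errors: 2

2 errors


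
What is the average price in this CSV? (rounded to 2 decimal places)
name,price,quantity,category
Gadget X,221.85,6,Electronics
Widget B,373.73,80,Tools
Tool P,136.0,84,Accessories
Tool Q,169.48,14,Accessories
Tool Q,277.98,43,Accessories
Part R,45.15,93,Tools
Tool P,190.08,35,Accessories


Computing average price:
Values: [221.85, 373.73, 136.0, 169.48, 277.98, 45.15, 190.08]
Sum = 1414.27
Count = 7
Average = 1414.27/7 ≈ 202.04 (rounded to 2 decimal places)

202.04


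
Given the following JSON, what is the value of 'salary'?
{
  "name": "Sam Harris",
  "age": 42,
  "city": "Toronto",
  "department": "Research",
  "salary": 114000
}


Looking up field 'salary'
Value: 114000

114000


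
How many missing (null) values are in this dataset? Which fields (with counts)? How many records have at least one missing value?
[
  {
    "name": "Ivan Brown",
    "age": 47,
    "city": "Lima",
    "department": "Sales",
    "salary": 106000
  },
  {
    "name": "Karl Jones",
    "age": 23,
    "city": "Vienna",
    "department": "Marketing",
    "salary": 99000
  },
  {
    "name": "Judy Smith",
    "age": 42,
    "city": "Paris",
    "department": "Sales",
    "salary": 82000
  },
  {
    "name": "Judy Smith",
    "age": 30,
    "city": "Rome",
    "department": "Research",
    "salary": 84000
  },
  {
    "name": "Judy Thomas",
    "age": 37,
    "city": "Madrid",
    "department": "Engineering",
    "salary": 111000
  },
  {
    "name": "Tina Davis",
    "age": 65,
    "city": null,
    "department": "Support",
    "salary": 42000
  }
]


Checking for missing (null) values in 6 records:

  Ivan Brown: complete
  Karl Jones: complete
  Judy Smith: complete
  Judy Smith: complete
  Judy Thomas: complete
  Tina Davis: city

Per field:
  name: 0 missing
  age: 0 missing
  city: 1 missing
  department: 0 missing
  salary: 0 missing

Total missing values: 1
Records with any missing: 1

1 missing values (city: 1); 1 incomplete records


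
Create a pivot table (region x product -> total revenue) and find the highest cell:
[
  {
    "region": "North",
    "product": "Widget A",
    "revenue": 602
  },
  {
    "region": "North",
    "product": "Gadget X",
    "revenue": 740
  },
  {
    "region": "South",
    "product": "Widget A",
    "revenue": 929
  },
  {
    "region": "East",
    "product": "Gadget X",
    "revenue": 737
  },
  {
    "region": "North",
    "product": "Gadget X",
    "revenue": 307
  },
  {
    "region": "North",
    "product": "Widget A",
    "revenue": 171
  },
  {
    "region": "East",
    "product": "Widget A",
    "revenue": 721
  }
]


Pivot: region (rows) x product (columns) -> total revenue

     Gadget X      Widget A    
East           737           721  
North         1047           773  
South            0           929  

Highest: North / Gadget X = $1047

North / Gadget X = $1047


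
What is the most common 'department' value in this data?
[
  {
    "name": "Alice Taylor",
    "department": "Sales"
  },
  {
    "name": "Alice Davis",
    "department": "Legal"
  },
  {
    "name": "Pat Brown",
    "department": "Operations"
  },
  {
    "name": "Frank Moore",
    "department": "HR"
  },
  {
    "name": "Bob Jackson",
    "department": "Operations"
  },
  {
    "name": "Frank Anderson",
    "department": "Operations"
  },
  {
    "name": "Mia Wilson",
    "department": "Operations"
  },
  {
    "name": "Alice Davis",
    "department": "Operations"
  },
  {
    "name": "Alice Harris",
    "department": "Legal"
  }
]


Counting 'department' values across 9 records:

  Operations: 5 #####
  Legal: 2 ##
  Sales: 1 #
  HR: 1 #

Most common: Operations (5 times)

Operations (5 times)


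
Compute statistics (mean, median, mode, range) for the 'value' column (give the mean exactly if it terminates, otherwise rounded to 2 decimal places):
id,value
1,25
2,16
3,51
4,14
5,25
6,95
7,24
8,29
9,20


Data: [25, 16, 51, 14, 25, 95, 24, 29, 20]
Count: 9
Sum: 299
Mean: 299/9 ≈ 33.22 (rounded to 2 decimal places)
Sorted: [14, 16, 20, 24, 25, 25, 29, 51, 95]
Median: 25.0
Mode: 25 (2 times)
Range: 95 - 14 = 81
Min: 14, Max: 95

mean≈33.22, median=25.0, mode=25, range=81


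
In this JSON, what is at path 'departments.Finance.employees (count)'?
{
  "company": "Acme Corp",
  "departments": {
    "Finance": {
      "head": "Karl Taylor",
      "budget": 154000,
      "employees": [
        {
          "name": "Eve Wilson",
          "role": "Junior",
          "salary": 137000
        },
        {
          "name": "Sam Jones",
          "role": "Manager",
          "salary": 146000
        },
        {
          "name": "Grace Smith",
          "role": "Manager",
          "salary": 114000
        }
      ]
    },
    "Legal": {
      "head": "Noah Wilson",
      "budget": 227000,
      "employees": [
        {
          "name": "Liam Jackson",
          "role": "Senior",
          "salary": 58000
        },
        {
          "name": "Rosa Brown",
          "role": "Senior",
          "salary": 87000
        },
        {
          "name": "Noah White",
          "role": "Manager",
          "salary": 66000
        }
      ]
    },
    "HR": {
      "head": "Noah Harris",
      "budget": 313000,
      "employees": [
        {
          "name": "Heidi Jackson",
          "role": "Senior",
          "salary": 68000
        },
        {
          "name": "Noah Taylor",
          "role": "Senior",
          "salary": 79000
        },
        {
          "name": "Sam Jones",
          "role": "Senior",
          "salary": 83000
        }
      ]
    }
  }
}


Path: departments.Finance.employees (count)

Navigate:
  -> departments
  -> Finance
  -> employees (array, length 3)

3


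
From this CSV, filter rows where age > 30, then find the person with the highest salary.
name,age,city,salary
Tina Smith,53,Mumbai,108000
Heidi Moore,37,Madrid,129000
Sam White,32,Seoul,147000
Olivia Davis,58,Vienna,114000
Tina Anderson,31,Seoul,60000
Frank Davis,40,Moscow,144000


Filter: age > 30
Sort by: salary (descending)

Filtered records (6):
  Sam White, age 32, salary $147000
  Frank Davis, age 40, salary $144000
  Heidi Moore, age 37, salary $129000
  Olivia Davis, age 58, salary $114000
  Tina Smith, age 53, salary $108000
  Tina Anderson, age 31, salary $60000

Highest salary: Sam White ($147000)

Sam White


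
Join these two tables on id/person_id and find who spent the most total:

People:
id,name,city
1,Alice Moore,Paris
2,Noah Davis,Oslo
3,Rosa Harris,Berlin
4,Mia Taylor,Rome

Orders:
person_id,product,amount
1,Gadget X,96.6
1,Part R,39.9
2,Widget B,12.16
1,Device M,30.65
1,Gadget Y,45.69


Join on: people.id = orders.person_id

Joined rows:
  Alice Moore (Paris) bought Gadget X for $96.6
  Alice Moore (Paris) bought Part R for $39.9
  Noah Davis (Oslo) bought Widget B for $12.16
  Alice Moore (Paris) bought Device M for $30.65
  Alice Moore (Paris) bought Gadget Y for $45.69

Total per person:
  Alice Moore: $212.84
  Noah Davis: $12.16

Top spender: Alice Moore ($212.84)

Alice Moore ($212.84)


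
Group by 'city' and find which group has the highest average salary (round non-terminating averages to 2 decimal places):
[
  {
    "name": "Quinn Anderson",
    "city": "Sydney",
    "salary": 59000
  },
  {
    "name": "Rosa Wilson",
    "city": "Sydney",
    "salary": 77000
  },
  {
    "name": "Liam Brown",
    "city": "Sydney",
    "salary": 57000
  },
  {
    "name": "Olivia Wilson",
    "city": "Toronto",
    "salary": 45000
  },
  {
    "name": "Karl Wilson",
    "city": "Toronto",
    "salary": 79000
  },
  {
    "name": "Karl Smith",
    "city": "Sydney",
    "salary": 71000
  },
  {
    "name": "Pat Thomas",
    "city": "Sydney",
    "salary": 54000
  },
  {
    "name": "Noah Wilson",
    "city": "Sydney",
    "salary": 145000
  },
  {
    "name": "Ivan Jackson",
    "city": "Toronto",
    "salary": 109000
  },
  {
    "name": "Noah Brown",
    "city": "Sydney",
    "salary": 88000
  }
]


Group by: city

Groups:
  Sydney: 7 people, avg salary = 551000/7 ≈ $78714.29
  Toronto: 3 people, avg salary = 233000/3 ≈ $77666.67

Highest average salary: Sydney (≈$78714.29)

Sydney (≈$78714.29)


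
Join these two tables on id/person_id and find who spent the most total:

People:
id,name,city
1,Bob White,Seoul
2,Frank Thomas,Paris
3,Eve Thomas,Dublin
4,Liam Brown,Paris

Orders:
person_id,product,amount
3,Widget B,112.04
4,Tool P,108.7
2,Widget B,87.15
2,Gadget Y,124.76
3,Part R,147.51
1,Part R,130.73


Join on: people.id = orders.person_id

Joined rows:
  Eve Thomas (Dublin) bought Widget B for $112.04
  Liam Brown (Paris) bought Tool P for $108.7
  Frank Thomas (Paris) bought Widget B for $87.15
  Frank Thomas (Paris) bought Gadget Y for $124.76
  Eve Thomas (Dublin) bought Part R for $147.51
  Bob White (Seoul) bought Part R for $130.73

Total per person:
  Eve Thomas: $259.55
  Frank Thomas: $211.91
  Bob White: $130.73
  Liam Brown: $108.70

Top spender: Eve Thomas ($259.55)

Eve Thomas ($259.55)


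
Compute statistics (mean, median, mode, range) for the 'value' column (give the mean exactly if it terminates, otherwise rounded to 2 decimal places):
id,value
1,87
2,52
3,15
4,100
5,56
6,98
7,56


Data: [87, 52, 15, 100, 56, 98, 56]
Count: 7
Sum: 464
Mean: 464/7 ≈ 66.29 (rounded to 2 decimal places)
Sorted: [15, 52, 56, 56, 87, 98, 100]
Median: 56.0
Mode: 56 (2 times)
Range: 100 - 15 = 85
Min: 15, Max: 100

mean≈66.29, median=56.0, mode=56, range=85


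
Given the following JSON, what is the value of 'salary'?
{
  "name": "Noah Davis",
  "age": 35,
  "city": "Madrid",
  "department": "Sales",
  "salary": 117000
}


Looking up field 'salary'
Value: 117000

117000


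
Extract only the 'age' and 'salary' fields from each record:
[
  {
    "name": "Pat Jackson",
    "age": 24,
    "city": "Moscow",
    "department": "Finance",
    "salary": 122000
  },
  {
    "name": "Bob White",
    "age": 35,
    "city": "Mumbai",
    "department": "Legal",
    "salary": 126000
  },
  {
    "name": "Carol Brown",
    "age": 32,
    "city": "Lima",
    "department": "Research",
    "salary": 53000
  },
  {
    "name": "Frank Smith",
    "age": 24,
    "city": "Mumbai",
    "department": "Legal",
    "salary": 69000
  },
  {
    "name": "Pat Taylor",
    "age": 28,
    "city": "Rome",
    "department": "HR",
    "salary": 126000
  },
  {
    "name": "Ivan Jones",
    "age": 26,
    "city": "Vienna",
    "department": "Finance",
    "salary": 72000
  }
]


Original: 6 records with fields: name, age, city, department, salary
Keep: ['age', 'salary']
Drop: ['name', 'city', 'department']
Result: 6 records, 2 fields each

[
  {
    "age": 24,
    "salary": 122000
  },
  {
    "age": 35,
    "salary": 126000
  },
  {
    "age": 32,
    "salary": 53000
  },
  {
    "age": 24,
    "salary": 69000
  },
  {
    "age": 28,
    "salary": 126000
  },
  {
    "age": 26,
    "salary": 72000
  }
]


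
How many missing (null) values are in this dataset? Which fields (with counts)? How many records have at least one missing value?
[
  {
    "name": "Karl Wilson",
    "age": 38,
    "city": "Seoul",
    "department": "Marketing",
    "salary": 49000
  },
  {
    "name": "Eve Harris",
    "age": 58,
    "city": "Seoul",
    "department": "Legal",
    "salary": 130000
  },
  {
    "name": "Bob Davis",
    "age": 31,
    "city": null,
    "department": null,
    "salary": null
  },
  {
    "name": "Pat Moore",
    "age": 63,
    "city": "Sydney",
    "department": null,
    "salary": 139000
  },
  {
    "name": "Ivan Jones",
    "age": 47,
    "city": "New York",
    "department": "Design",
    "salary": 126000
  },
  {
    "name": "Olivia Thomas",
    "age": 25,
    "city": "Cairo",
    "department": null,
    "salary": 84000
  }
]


Checking for missing (null) values in 6 records:

  Karl Wilson: complete
  Eve Harris: complete
  Bob Davis: city, department, salary
  Pat Moore: department
  Ivan Jones: complete
  Olivia Thomas: department

Per field:
  name: 0 missing
  age: 0 missing
  city: 1 missing
  department: 3 missing
  salary: 1 missing

Total missing values: 5
Records with any missing: 3

5 missing values (city: 1, department: 3, salary: 1); 3 incomplete records


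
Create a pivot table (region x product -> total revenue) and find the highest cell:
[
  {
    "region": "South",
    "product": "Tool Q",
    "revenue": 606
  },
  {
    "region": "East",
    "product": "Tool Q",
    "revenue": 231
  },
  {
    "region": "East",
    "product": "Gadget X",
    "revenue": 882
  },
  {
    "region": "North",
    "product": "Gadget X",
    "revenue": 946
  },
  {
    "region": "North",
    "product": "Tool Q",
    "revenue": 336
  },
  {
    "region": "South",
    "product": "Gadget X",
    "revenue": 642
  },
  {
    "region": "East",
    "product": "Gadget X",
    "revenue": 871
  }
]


Pivot: region (rows) x product (columns) -> total revenue

     Gadget X      Tool Q      
East          1753           231  
North          946           336  
South          642           606  

Highest: East / Gadget X = $1753

East / Gadget X = $1753


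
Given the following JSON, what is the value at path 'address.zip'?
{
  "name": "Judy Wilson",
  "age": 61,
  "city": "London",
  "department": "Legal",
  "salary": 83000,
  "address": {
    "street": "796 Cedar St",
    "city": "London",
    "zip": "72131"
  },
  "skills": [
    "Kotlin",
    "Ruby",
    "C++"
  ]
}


Query: address.zip
Path: address -> zip
Value: 72131

72131


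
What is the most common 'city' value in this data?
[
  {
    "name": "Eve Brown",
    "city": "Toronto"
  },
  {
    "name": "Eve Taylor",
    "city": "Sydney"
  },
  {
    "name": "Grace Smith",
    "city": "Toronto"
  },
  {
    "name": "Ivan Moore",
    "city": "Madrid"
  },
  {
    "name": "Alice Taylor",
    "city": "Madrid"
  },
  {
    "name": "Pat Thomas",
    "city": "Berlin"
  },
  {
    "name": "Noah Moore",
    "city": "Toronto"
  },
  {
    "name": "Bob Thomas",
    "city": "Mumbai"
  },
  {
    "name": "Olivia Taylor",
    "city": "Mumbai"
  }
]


Counting 'city' values across 9 records:

  Toronto: 3 ###
  Madrid: 2 ##
  Mumbai: 2 ##
  Sydney: 1 #
  Berlin: 1 #

Most common: Toronto (3 times)

Toronto (3 times)


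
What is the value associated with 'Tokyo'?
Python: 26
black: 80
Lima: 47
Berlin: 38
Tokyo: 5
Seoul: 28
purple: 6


Looking up key 'Tokyo'
Value: 5

5


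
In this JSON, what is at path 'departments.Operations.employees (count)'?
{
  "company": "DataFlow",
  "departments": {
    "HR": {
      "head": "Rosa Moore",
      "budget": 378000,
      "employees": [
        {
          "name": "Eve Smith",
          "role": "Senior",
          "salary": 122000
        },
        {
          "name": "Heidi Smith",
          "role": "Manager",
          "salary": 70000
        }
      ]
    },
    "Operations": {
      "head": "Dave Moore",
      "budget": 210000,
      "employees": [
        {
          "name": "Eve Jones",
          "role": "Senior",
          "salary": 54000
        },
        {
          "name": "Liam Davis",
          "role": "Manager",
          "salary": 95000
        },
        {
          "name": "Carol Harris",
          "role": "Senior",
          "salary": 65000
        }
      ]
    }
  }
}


Path: departments.Operations.employees (count)

Navigate:
  -> departments
  -> Operations
  -> employees (array, length 3)

3


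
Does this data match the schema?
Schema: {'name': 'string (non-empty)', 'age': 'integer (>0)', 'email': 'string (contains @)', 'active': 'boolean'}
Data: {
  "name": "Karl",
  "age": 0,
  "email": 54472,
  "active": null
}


Validating each field against schema:
  name: OK (non-empty string)
  age: FAIL (0 is not > 0)
  email: FAIL (54472 is not a string)
  active: FAIL (null is not a boolean)

Result: INVALID (3 errors: age, email, active)

INVALID (3 errors: age, email, active)


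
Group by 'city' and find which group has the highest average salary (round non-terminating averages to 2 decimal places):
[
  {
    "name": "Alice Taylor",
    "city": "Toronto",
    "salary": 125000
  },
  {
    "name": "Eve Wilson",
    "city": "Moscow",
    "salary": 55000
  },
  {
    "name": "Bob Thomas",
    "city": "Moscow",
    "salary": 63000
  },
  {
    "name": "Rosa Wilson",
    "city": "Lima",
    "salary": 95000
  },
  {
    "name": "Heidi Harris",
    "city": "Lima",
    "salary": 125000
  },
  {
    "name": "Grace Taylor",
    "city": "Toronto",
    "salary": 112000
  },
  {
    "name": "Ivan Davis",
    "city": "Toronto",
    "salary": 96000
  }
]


Group by: city

Groups:
  Lima: 2 people, avg salary = 220000/2 = $110000
  Moscow: 2 people, avg salary = 118000/2 = $59000
  Toronto: 3 people, avg salary = 333000/3 = $111000

Highest average salary: Toronto ($111000)

Toronto ($111000)


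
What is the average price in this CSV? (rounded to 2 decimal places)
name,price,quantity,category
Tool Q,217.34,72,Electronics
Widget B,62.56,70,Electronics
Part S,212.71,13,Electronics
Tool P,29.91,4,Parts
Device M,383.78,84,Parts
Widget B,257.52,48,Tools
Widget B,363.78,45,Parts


Computing average price:
Values: [217.34, 62.56, 212.71, 29.91, 383.78, 257.52, 363.78]
Sum = 1527.60
Count = 7
Average = 1527.60/7 ≈ 218.23 (rounded to 2 decimal places)

218.23


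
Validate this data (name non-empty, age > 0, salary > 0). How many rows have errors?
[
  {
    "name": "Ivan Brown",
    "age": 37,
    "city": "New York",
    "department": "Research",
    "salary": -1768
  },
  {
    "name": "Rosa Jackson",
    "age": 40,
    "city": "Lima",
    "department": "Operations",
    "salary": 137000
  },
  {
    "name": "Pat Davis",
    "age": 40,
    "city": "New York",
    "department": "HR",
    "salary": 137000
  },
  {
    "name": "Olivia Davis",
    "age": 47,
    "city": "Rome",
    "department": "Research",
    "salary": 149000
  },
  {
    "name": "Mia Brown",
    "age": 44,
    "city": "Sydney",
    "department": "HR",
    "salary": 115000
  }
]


Validating 5 records:
Rules: name non-empty, age > 0, salary > 0

  Row 1 (Ivan Brown): negative salary: -1768
  Row 2 (Rosa Jackson): OK
  Row 3 (Pat Davis): OK
  Row 4 (Olivia Davis): OK
  Row 5 (Mia Brown): OK

Total errors: 1

1 errors


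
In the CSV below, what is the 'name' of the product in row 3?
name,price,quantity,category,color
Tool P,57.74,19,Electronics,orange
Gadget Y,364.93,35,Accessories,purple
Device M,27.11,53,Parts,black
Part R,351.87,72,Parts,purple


Query: Row 3 ('Device M'), column 'name'
Value: Device M

Device M


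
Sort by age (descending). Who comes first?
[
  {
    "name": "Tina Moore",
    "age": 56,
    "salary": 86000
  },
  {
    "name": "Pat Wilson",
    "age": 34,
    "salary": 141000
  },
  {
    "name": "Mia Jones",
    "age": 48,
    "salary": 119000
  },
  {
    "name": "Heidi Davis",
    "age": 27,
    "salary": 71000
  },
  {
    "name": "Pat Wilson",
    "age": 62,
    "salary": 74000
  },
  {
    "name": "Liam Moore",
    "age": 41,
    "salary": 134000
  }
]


Sort by: age (descending)

Sorted order:
  1. Pat Wilson (age = 62)
  2. Tina Moore (age = 56)
  3. Mia Jones (age = 48)
  4. Liam Moore (age = 41)
  5. Pat Wilson (age = 34)
  6. Heidi Davis (age = 27)

First: Pat Wilson

Pat Wilson


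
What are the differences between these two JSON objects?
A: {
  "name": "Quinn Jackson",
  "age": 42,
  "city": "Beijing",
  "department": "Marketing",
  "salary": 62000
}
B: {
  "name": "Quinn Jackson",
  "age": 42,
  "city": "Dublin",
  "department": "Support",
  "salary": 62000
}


Comparing each field (in key order):
  name: same
  age: same
  city: DIFFERENT
  department: DIFFERENT
  salary: same
Differences:
  city: Beijing -> Dublin
  department: Marketing -> Support

2 field(s) changed

2 changes: city, department


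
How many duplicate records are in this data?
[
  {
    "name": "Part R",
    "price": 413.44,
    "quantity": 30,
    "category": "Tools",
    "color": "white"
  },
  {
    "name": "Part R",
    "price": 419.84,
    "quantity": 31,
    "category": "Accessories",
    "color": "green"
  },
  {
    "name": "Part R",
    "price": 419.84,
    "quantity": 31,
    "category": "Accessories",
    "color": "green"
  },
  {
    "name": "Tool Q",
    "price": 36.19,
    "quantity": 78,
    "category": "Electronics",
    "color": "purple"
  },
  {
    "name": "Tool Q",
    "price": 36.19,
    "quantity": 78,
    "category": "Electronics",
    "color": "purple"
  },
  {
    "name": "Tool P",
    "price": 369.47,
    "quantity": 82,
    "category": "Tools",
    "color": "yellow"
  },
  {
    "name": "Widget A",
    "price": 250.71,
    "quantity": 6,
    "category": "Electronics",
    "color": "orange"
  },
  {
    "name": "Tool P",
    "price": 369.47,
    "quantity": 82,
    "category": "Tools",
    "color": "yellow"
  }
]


Checking 8 records for duplicates:

  Row 1: Part R ($413.44, qty 30)
  Row 2: Part R ($419.84, qty 31)
  Row 3: Part R ($419.84, qty 31) <-- DUPLICATE
  Row 4: Tool Q ($36.19, qty 78)
  Row 5: Tool Q ($36.19, qty 78) <-- DUPLICATE
  Row 6: Tool P ($369.47, qty 82)
  Row 7: Widget A ($250.71, qty 6)
  Row 8: Tool P ($369.47, qty 82) <-- DUPLICATE

Duplicates found: 3
Unique records: 5

3 duplicates, 5 unique


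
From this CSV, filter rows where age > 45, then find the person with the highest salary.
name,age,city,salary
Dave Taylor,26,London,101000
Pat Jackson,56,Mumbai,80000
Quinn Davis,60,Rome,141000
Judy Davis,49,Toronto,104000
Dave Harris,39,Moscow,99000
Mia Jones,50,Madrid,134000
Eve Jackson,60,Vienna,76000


Filter: age > 45
Sort by: salary (descending)

Filtered records (5):
  Quinn Davis, age 60, salary $141000
  Mia Jones, age 50, salary $134000
  Judy Davis, age 49, salary $104000
  Pat Jackson, age 56, salary $80000
  Eve Jackson, age 60, salary $76000

Highest salary: Quinn Davis ($141000)

Quinn Davis


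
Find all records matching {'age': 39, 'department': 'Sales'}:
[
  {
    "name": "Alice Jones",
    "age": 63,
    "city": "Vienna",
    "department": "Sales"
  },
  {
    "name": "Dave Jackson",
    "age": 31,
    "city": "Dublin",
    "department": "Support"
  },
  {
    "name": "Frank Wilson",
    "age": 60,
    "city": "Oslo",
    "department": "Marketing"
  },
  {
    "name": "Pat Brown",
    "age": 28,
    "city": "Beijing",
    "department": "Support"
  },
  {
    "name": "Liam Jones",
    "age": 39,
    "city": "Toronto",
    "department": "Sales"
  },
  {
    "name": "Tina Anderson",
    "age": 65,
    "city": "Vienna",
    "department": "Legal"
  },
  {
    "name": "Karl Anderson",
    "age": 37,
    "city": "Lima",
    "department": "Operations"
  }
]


Search criteria: {'age': 39, 'department': 'Sales'}

Checking 7 records:
  Alice Jones: {age: 63, department: Sales}
  Dave Jackson: {age: 31, department: Support}
  Frank Wilson: {age: 60, department: Marketing}
  Pat Brown: {age: 28, department: Support}
  Liam Jones: {age: 39, department: Sales} <-- MATCH
  Tina Anderson: {age: 65, department: Legal}
  Karl Anderson: {age: 37, department: Operations}

Matches: ["Liam Jones"]

["Liam Jones"]


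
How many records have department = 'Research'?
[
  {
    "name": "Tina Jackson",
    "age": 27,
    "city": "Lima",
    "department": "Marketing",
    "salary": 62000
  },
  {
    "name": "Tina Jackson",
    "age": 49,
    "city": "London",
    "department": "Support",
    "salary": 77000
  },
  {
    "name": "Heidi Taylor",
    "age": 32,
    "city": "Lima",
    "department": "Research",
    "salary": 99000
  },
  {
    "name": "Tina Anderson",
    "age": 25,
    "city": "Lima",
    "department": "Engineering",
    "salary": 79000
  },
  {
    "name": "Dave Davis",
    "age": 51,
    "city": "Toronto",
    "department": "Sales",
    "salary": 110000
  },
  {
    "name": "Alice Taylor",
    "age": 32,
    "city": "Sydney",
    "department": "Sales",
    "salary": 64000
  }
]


Data: 6 records
Condition: department = 'Research'

Checking each record:
  Tina Jackson: Marketing
  Tina Jackson: Support
  Heidi Taylor: Research MATCH
  Tina Anderson: Engineering
  Dave Davis: Sales
  Alice Taylor: Sales

Count: 1

1


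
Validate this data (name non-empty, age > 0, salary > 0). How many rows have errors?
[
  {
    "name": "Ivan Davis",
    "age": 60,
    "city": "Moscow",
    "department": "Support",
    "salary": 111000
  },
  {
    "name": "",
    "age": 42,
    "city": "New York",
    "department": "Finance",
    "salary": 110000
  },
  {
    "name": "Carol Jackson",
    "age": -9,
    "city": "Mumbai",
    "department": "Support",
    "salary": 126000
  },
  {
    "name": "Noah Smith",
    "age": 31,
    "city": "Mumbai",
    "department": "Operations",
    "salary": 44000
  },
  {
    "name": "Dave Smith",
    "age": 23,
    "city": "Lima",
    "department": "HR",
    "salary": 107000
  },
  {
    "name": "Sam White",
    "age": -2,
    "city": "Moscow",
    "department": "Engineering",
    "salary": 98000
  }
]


Validating 6 records:
Rules: name non-empty, age > 0, salary > 0

  Row 1 (Ivan Davis): OK
  Row 2 (???): empty name
  Row 3 (Carol Jackson): negative age: -9
  Row 4 (Noah Smith): OK
  Row 5 (Dave Smith): OK
  Row 6 (Sam White): negative age: -2

Total errors: 3

3 errors


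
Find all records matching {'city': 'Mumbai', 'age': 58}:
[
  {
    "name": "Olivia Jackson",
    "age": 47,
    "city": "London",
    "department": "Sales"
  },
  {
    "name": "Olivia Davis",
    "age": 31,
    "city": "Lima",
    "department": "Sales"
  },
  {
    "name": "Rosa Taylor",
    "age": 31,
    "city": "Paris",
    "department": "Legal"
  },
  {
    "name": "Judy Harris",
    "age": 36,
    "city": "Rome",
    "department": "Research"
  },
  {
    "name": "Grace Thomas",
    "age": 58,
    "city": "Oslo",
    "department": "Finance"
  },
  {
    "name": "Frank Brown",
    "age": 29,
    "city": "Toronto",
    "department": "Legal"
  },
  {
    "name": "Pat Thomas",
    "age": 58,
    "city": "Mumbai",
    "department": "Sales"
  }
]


Search criteria: {'city': 'Mumbai', 'age': 58}

Checking 7 records:
  Olivia Jackson: {city: London, age: 47}
  Olivia Davis: {city: Lima, age: 31}
  Rosa Taylor: {city: Paris, age: 31}
  Judy Harris: {city: Rome, age: 36}
  Grace Thomas: {city: Oslo, age: 58}
  Frank Brown: {city: Toronto, age: 29}
  Pat Thomas: {city: Mumbai, age: 58} <-- MATCH

Matches: ["Pat Thomas"]

["Pat Thomas"]
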